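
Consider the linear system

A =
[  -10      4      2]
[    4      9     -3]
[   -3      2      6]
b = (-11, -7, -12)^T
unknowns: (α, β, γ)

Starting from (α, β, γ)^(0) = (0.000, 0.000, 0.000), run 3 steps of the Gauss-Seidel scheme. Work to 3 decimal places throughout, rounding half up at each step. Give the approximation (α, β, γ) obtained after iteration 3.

(0.308, -1.373, -1.388)

Iteration 1:
  α = (-11 - (4)·0.000 - (2)·0.000) / (-10) = 1.100
  β = (-7 - (4)·1.100 - (-3)·0.000) / (9) = -1.267
  γ = (-12 - (-3)·1.100 - (2)·-1.267) / (6) = -1.028
Iteration 2:
  α = (-11 - (4)·-1.267 - (2)·-1.028) / (-10) = 0.388
  β = (-7 - (4)·0.388 - (-3)·-1.028) / (9) = -1.293
  γ = (-12 - (-3)·0.388 - (2)·-1.293) / (6) = -1.375
Iteration 3:
  α = (-11 - (4)·-1.293 - (2)·-1.375) / (-10) = 0.308
  β = (-7 - (4)·0.308 - (-3)·-1.375) / (9) = -1.373
  γ = (-12 - (-3)·0.308 - (2)·-1.373) / (6) = -1.388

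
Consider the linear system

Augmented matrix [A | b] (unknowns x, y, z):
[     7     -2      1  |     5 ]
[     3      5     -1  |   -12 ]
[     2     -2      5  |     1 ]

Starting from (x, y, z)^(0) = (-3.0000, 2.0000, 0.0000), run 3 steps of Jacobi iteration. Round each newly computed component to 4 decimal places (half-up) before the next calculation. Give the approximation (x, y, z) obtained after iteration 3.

(0.0131, -2.6480, -0.9840)

Iteration 1:
  x = (5 - (-2)·2.0000 - (1)·0.0000) / (7) = 1.2857
  y = (-12 - (3)·-3.0000 - (-1)·0.0000) / (5) = -0.6000
  z = (1 - (2)·-3.0000 - (-2)·2.0000) / (5) = 2.2000
Iteration 2:
  x = (5 - (-2)·-0.6000 - (1)·2.2000) / (7) = 0.2286
  y = (-12 - (3)·1.2857 - (-1)·2.2000) / (5) = -2.7314
  z = (1 - (2)·1.2857 - (-2)·-0.6000) / (5) = -0.5543
Iteration 3:
  x = (5 - (-2)·-2.7314 - (1)·-0.5543) / (7) = 0.0131
  y = (-12 - (3)·0.2286 - (-1)·-0.5543) / (5) = -2.6480
  z = (1 - (2)·0.2286 - (-2)·-2.7314) / (5) = -0.9840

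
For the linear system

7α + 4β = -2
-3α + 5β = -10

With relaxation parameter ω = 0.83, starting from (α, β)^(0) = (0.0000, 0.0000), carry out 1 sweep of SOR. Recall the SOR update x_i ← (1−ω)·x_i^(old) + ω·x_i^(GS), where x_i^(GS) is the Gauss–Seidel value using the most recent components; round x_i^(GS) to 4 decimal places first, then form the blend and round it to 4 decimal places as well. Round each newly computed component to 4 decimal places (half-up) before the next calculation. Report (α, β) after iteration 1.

(-0.2371, -1.7781)

Iteration 1:
  α: GS value = (-2 - (4)·0.0000) / (7) = -0.2857;  α ← (1−ω)·0.0000 + ω·-0.2857 = -0.2371
  β: GS value = (-10 - (-3)·-0.2371) / (5) = -2.1423;  β ← (1−ω)·0.0000 + ω·-2.1423 = -1.7781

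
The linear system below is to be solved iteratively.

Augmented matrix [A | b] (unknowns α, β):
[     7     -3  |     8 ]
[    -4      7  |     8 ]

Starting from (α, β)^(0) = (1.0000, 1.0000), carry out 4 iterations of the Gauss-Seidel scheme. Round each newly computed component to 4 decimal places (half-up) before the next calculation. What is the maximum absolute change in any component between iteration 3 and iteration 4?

Iteration 1:
  α = (8 - (-3)·1.0000) / (7) = 1.5714
  β = (8 - (-4)·1.5714) / (7) = 2.0408
Iteration 2:
  α = (8 - (-3)·2.0408) / (7) = 2.0175
  β = (8 - (-4)·2.0175) / (7) = 2.2957
Iteration 3:
  α = (8 - (-3)·2.2957) / (7) = 2.1267
  β = (8 - (-4)·2.1267) / (7) = 2.3581
Iteration 4:
  α = (8 - (-3)·2.3581) / (7) = 2.1535
  β = (8 - (-4)·2.1535) / (7) = 2.3734
Change: (0.0268, 0.0153) → max |·| = 0.0268

0.0268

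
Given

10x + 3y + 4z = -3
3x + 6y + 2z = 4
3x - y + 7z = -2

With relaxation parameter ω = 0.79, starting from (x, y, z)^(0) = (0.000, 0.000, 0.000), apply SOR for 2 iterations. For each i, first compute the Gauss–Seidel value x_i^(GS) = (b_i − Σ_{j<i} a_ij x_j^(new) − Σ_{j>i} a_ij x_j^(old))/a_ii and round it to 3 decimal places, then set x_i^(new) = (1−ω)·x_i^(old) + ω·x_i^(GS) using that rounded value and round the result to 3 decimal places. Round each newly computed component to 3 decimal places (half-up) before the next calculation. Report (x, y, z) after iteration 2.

(-0.410, 0.839, -0.008)

Iteration 1:
  x: GS value = (-3 - (3)·0.000 - (4)·0.000) / (10) = -0.300;  x ← (1−ω)·0.000 + ω·-0.300 = -0.237
  y: GS value = (4 - (3)·-0.237 - (2)·0.000) / (6) = 0.785;  y ← (1−ω)·0.000 + ω·0.785 = 0.620
  z: GS value = (-2 - (3)·-0.237 - (-1)·0.620) / (7) = -0.096;  z ← (1−ω)·0.000 + ω·-0.096 = -0.076
Iteration 2:
  x: GS value = (-3 - (3)·0.620 - (4)·-0.076) / (10) = -0.456;  x ← (1−ω)·-0.237 + ω·-0.456 = -0.410
  y: GS value = (4 - (3)·-0.410 - (2)·-0.076) / (6) = 0.897;  y ← (1−ω)·0.620 + ω·0.897 = 0.839
  z: GS value = (-2 - (3)·-0.410 - (-1)·0.839) / (7) = 0.010;  z ← (1−ω)·-0.076 + ω·0.010 = -0.008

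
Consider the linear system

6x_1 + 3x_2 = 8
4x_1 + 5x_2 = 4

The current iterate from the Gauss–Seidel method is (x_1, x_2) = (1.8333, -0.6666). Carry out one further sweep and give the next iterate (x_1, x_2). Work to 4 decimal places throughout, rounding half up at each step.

One sweep:
  x_1 = (8 - (3)·-0.6666) / (6) = 1.6666
  x_2 = (4 - (4)·1.6666) / (5) = -0.5333

(1.6666, -0.5333)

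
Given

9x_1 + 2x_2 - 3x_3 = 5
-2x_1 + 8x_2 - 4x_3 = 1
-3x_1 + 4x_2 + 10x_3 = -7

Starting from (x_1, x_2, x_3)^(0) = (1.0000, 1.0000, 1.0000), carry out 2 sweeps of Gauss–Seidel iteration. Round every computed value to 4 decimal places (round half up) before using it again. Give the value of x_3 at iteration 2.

Iteration 1:
  x_1 = (5 - (2)·1.0000 - (-3)·1.0000) / (9) = 0.6667
  x_2 = (1 - (-2)·0.6667 - (-4)·1.0000) / (8) = 0.7917
  x_3 = (-7 - (-3)·0.6667 - (4)·0.7917) / (10) = -0.8167
Iteration 2:
  x_1 = (5 - (2)·0.7917 - (-3)·-0.8167) / (9) = 0.1074
  x_2 = (1 - (-2)·0.1074 - (-4)·-0.8167) / (8) = -0.2565
  x_3 = (-7 - (-3)·0.1074 - (4)·-0.2565) / (10) = -0.5652

-0.5652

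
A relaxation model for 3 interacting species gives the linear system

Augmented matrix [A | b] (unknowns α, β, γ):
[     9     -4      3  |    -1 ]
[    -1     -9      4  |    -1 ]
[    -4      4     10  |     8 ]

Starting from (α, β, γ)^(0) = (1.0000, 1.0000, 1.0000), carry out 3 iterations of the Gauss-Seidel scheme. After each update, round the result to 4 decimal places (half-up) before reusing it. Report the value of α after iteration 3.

Iteration 1:
  α = (-1 - (-4)·1.0000 - (3)·1.0000) / (9) = 0.0000
  β = (-1 - (-1)·0.0000 - (4)·1.0000) / (-9) = 0.5556
  γ = (8 - (-4)·0.0000 - (4)·0.5556) / (10) = 0.5778
Iteration 2:
  α = (-1 - (-4)·0.5556 - (3)·0.5778) / (9) = -0.0568
  β = (-1 - (-1)·-0.0568 - (4)·0.5778) / (-9) = 0.3742
  γ = (8 - (-4)·-0.0568 - (4)·0.3742) / (10) = 0.6276
Iteration 3:
  α = (-1 - (-4)·0.3742 - (3)·0.6276) / (9) = -0.1540
  β = (-1 - (-1)·-0.1540 - (4)·0.6276) / (-9) = 0.4072
  γ = (8 - (-4)·-0.1540 - (4)·0.4072) / (10) = 0.5755

-0.1540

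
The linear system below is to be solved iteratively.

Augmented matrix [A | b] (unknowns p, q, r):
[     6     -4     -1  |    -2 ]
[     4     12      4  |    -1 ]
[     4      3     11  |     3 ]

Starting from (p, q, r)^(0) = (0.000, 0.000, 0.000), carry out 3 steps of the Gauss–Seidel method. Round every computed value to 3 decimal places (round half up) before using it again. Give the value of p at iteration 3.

-0.353

Iteration 1:
  p = (-2 - (-4)·0.000 - (-1)·0.000) / (6) = -0.333
  q = (-1 - (4)·-0.333 - (4)·0.000) / (12) = 0.028
  r = (3 - (4)·-0.333 - (3)·0.028) / (11) = 0.386
Iteration 2:
  p = (-2 - (-4)·0.028 - (-1)·0.386) / (6) = -0.250
  q = (-1 - (4)·-0.250 - (4)·0.386) / (12) = -0.129
  r = (3 - (4)·-0.250 - (3)·-0.129) / (11) = 0.399
Iteration 3:
  p = (-2 - (-4)·-0.129 - (-1)·0.399) / (6) = -0.353
  q = (-1 - (4)·-0.353 - (4)·0.399) / (12) = -0.099
  r = (3 - (4)·-0.353 - (3)·-0.099) / (11) = 0.428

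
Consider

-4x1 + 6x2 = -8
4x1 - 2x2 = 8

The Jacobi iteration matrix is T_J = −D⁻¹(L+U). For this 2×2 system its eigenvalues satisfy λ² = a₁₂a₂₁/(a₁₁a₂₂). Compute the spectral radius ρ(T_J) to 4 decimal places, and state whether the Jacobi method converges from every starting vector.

1.7321

a₁₂a₂₁/(a₁₁a₂₂) = (6)·(4) / ((-4)·(-2)) = 3.000000
ρ = √|3.000000| = √3.000000 = 1.7321
ρ > 1, so Jacobi diverges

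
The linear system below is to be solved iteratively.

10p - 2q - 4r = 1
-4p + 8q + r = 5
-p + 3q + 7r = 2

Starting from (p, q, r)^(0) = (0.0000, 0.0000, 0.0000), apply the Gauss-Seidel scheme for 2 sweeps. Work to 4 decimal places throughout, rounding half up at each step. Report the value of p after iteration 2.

0.2393

Iteration 1:
  p = (1 - (-2)·0.0000 - (-4)·0.0000) / (10) = 0.1000
  q = (5 - (-4)·0.1000 - (1)·0.0000) / (8) = 0.6750
  r = (2 - (-1)·0.1000 - (3)·0.6750) / (7) = 0.0107
Iteration 2:
  p = (1 - (-2)·0.6750 - (-4)·0.0107) / (10) = 0.2393
  q = (5 - (-4)·0.2393 - (1)·0.0107) / (8) = 0.7433
  r = (2 - (-1)·0.2393 - (3)·0.7433) / (7) = 0.0013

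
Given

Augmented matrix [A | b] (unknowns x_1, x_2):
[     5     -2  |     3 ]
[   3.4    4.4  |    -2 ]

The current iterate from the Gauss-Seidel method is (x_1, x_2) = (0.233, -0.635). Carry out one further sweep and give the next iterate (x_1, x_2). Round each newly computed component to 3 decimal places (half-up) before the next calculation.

One sweep:
  x_1 = (3 - (-2)·-0.635) / (5) = 0.346
  x_2 = (-2 - (3.4)·0.346) / (4.4) = -0.722

(0.346, -0.722)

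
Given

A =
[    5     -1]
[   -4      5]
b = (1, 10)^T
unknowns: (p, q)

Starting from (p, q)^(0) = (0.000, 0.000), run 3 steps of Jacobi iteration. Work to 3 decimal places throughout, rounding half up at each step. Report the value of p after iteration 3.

Iteration 1:
  p = (1 - (-1)·0.000) / (5) = 0.200
  q = (10 - (-4)·0.000) / (5) = 2.000
Iteration 2:
  p = (1 - (-1)·2.000) / (5) = 0.600
  q = (10 - (-4)·0.200) / (5) = 2.160
Iteration 3:
  p = (1 - (-1)·2.160) / (5) = 0.632
  q = (10 - (-4)·0.600) / (5) = 2.480

0.632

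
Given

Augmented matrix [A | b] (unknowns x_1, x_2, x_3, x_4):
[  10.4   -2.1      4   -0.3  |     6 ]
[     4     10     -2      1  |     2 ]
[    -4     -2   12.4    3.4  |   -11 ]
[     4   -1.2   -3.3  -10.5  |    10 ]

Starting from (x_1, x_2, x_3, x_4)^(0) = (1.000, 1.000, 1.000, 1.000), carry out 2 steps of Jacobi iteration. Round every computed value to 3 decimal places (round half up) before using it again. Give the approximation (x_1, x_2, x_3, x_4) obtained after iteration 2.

(0.788, -0.005, -0.493, -0.567)

Iteration 1:
  x_1 = (6 - (-2.1)·1.000 - (4)·1.000 - (-0.3)·1.000) / (10.4) = 0.423
  x_2 = (2 - (4)·1.000 - (-2)·1.000 - (1)·1.000) / (10) = -0.100
  x_3 = (-11 - (-4)·1.000 - (-2)·1.000 - (3.4)·1.000) / (12.4) = -0.677
  x_4 = (10 - (4)·1.000 - (-1.2)·1.000 - (-3.3)·1.000) / (-10.5) = -1.000
Iteration 2:
  x_1 = (6 - (-2.1)·-0.100 - (4)·-0.677 - (-0.3)·-1.000) / (10.4) = 0.788
  x_2 = (2 - (4)·0.423 - (-2)·-0.677 - (1)·-1.000) / (10) = -0.005
  x_3 = (-11 - (-4)·0.423 - (-2)·-0.100 - (3.4)·-1.000) / (12.4) = -0.493
  x_4 = (10 - (4)·0.423 - (-1.2)·-0.100 - (-3.3)·-0.677) / (-10.5) = -0.567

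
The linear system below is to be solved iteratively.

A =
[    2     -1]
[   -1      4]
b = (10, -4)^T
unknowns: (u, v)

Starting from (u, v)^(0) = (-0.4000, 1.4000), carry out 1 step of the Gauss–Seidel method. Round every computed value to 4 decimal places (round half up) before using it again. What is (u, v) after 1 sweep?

Iteration 1:
  u = (10 - (-1)·1.4000) / (2) = 5.7000
  v = (-4 - (-1)·5.7000) / (4) = 0.4250

(5.7000, 0.4250)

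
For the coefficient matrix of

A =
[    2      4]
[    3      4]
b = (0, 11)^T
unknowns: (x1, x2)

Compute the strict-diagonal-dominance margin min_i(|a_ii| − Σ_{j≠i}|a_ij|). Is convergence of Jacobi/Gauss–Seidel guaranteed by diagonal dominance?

row 1: |2| − (4) = -2
row 2: |4| − (3) = 1
minimum over rows = -2 → not strictly diagonally dominant

-2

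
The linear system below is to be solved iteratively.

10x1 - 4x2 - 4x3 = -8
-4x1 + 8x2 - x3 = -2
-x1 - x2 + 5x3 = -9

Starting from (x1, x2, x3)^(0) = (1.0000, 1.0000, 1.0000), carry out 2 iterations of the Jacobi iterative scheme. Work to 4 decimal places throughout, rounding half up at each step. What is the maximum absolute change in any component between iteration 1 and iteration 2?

1.2100

Iteration 1:
  x1 = (-8 - (-4)·1.0000 - (-4)·1.0000) / (10) = 0.0000
  x2 = (-2 - (-4)·1.0000 - (-1)·1.0000) / (8) = 0.3750
  x3 = (-9 - (-1)·1.0000 - (-1)·1.0000) / (5) = -1.4000
Iteration 2:
  x1 = (-8 - (-4)·0.3750 - (-4)·-1.4000) / (10) = -1.2100
  x2 = (-2 - (-4)·0.0000 - (-1)·-1.4000) / (8) = -0.4250
  x3 = (-9 - (-1)·0.0000 - (-1)·0.3750) / (5) = -1.7250
Change: (-1.2100, -0.8000, -0.3250) → max |·| = 1.2100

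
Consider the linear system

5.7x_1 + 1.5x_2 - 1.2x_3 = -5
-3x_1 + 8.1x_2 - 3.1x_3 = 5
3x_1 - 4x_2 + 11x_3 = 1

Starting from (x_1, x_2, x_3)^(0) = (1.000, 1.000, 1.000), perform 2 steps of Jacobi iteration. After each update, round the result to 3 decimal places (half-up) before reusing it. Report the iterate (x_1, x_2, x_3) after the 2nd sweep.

(-1.199, 0.342, 0.843)

Iteration 1:
  x_1 = (-5 - (1.5)·1.000 - (-1.2)·1.000) / (5.7) = -0.930
  x_2 = (5 - (-3)·1.000 - (-3.1)·1.000) / (8.1) = 1.370
  x_3 = (1 - (3)·1.000 - (-4)·1.000) / (11) = 0.182
Iteration 2:
  x_1 = (-5 - (1.5)·1.370 - (-1.2)·0.182) / (5.7) = -1.199
  x_2 = (5 - (-3)·-0.930 - (-3.1)·0.182) / (8.1) = 0.342
  x_3 = (1 - (3)·-0.930 - (-4)·1.370) / (11) = 0.843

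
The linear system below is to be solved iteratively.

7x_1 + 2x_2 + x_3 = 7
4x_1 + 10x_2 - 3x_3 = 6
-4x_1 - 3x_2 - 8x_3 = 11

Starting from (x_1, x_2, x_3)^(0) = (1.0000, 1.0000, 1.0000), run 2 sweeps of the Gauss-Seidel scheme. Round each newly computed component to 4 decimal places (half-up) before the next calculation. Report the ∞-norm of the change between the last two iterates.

1.0777

Iteration 1:
  x_1 = (7 - (2)·1.0000 - (1)·1.0000) / (7) = 0.5714
  x_2 = (6 - (4)·0.5714 - (-3)·1.0000) / (10) = 0.6714
  x_3 = (11 - (-4)·0.5714 - (-3)·0.6714) / (-8) = -1.9125
Iteration 2:
  x_1 = (7 - (2)·0.6714 - (1)·-1.9125) / (7) = 1.0814
  x_2 = (6 - (4)·1.0814 - (-3)·-1.9125) / (10) = -0.4063
  x_3 = (11 - (-4)·1.0814 - (-3)·-0.4063) / (-8) = -1.7633
Change: (0.5100, -1.0777, 0.1492) → max |·| = 1.0777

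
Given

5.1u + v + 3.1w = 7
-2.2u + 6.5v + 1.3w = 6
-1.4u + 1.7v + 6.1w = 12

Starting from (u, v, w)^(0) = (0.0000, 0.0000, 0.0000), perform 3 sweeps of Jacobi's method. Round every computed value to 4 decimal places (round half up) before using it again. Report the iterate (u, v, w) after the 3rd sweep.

Iteration 1:
  u = (7 - (1)·0.0000 - (3.1)·0.0000) / (5.1) = 1.3725
  v = (6 - (-2.2)·0.0000 - (1.3)·0.0000) / (6.5) = 0.9231
  w = (12 - (-1.4)·0.0000 - (1.7)·0.0000) / (6.1) = 1.9672
Iteration 2:
  u = (7 - (1)·0.9231 - (3.1)·1.9672) / (5.1) = -0.0042
  v = (6 - (-2.2)·1.3725 - (1.3)·1.9672) / (6.5) = 0.9942
  w = (12 - (-1.4)·1.3725 - (1.7)·0.9231) / (6.1) = 2.0250
Iteration 3:
  u = (7 - (1)·0.9942 - (3.1)·2.0250) / (5.1) = -0.0533
  v = (6 - (-2.2)·-0.0042 - (1.3)·2.0250) / (6.5) = 0.5167
  w = (12 - (-1.4)·-0.0042 - (1.7)·0.9942) / (6.1) = 1.6892

(-0.0533, 0.5167, 1.6892)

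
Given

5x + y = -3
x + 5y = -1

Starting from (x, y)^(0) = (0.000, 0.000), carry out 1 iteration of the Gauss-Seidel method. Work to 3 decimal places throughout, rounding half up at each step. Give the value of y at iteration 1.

-0.080

Iteration 1:
  x = (-3 - (1)·0.000) / (5) = -0.600
  y = (-1 - (1)·-0.600) / (5) = -0.080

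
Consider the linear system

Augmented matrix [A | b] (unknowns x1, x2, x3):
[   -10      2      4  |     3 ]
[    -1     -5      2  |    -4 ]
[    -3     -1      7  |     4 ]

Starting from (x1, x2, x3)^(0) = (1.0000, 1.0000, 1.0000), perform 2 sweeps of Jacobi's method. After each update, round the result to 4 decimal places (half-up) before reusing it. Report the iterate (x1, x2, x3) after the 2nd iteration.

Iteration 1:
  x1 = (3 - (2)·1.0000 - (4)·1.0000) / (-10) = 0.3000
  x2 = (-4 - (-1)·1.0000 - (2)·1.0000) / (-5) = 1.0000
  x3 = (4 - (-3)·1.0000 - (-1)·1.0000) / (7) = 1.1429
Iteration 2:
  x1 = (3 - (2)·1.0000 - (4)·1.1429) / (-10) = 0.3572
  x2 = (-4 - (-1)·0.3000 - (2)·1.1429) / (-5) = 1.1972
  x3 = (4 - (-3)·0.3000 - (-1)·1.0000) / (7) = 0.8429

(0.3572, 1.1972, 0.8429)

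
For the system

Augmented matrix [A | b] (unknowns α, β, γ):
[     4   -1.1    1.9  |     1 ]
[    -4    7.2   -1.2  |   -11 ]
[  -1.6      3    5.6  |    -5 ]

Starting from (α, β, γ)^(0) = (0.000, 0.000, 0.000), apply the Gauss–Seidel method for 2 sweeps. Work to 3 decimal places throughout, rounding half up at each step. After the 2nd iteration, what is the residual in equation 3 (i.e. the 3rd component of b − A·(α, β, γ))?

Iteration 1:
  α = (1 - (-1.1)·0.000 - (1.9)·0.000) / (4) = 0.250
  β = (-11 - (-4)·0.250 - (-1.2)·0.000) / (7.2) = -1.389
  γ = (-5 - (-1.6)·0.250 - (3)·-1.389) / (5.6) = -0.077
Iteration 2:
  α = (1 - (-1.1)·-1.389 - (1.9)·-0.077) / (4) = -0.095
  β = (-11 - (-4)·-0.095 - (-1.2)·-0.077) / (7.2) = -1.593
  γ = (-5 - (-1.6)·-0.095 - (3)·-1.593) / (5.6) = -0.067
Residual b − A·x = (-0.245, 0.009, 0.002)

0.002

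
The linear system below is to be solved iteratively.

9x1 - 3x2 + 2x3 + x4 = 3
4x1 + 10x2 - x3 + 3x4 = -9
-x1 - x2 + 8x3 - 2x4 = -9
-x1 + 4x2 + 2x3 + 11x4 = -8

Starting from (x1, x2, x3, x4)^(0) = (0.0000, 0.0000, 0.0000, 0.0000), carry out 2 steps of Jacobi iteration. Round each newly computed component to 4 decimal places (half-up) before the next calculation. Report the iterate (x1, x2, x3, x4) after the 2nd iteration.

(0.3641, -0.9276, -1.3777, -0.1652)

Iteration 1:
  x1 = (3 - (-3)·0.0000 - (2)·0.0000 - (1)·0.0000) / (9) = 0.3333
  x2 = (-9 - (4)·0.0000 - (-1)·0.0000 - (3)·0.0000) / (10) = -0.9000
  x3 = (-9 - (-1)·0.0000 - (-1)·0.0000 - (-2)·0.0000) / (8) = -1.1250
  x4 = (-8 - (-1)·0.0000 - (4)·0.0000 - (2)·0.0000) / (11) = -0.7273
Iteration 2:
  x1 = (3 - (-3)·-0.9000 - (2)·-1.1250 - (1)·-0.7273) / (9) = 0.3641
  x2 = (-9 - (4)·0.3333 - (-1)·-1.1250 - (3)·-0.7273) / (10) = -0.9276
  x3 = (-9 - (-1)·0.3333 - (-1)·-0.9000 - (-2)·-0.7273) / (8) = -1.3777
  x4 = (-8 - (-1)·0.3333 - (4)·-0.9000 - (2)·-1.1250) / (11) = -0.1652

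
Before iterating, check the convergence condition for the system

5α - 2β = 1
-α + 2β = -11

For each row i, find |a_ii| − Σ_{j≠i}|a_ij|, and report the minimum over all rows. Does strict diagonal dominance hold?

1

row 1: |5| − (2) = 3
row 2: |2| − (1) = 1
minimum over rows = 1 → strictly diagonally dominant (convergence guaranteed)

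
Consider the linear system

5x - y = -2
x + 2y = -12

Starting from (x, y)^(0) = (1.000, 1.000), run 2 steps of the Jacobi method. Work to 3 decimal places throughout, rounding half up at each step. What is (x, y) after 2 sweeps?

Iteration 1:
  x = (-2 - (-1)·1.000) / (5) = -0.200
  y = (-12 - (1)·1.000) / (2) = -6.500
Iteration 2:
  x = (-2 - (-1)·-6.500) / (5) = -1.700
  y = (-12 - (1)·-0.200) / (2) = -5.900

(-1.700, -5.900)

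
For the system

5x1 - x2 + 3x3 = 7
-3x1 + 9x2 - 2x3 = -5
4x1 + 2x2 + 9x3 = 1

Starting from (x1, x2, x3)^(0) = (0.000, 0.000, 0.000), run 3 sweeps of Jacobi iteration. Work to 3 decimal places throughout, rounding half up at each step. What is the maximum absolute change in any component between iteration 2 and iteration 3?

Iteration 1:
  x1 = (7 - (-1)·0.000 - (3)·0.000) / (5) = 1.400
  x2 = (-5 - (-3)·0.000 - (-2)·0.000) / (9) = -0.556
  x3 = (1 - (4)·0.000 - (2)·0.000) / (9) = 0.111
Iteration 2:
  x1 = (7 - (-1)·-0.556 - (3)·0.111) / (5) = 1.222
  x2 = (-5 - (-3)·1.400 - (-2)·0.111) / (9) = -0.064
  x3 = (1 - (4)·1.400 - (2)·-0.556) / (9) = -0.388
Iteration 3:
  x1 = (7 - (-1)·-0.064 - (3)·-0.388) / (5) = 1.620
  x2 = (-5 - (-3)·1.222 - (-2)·-0.388) / (9) = -0.234
  x3 = (1 - (4)·1.222 - (2)·-0.064) / (9) = -0.418
Change: (0.398, -0.170, -0.030) → max |·| = 0.398

0.398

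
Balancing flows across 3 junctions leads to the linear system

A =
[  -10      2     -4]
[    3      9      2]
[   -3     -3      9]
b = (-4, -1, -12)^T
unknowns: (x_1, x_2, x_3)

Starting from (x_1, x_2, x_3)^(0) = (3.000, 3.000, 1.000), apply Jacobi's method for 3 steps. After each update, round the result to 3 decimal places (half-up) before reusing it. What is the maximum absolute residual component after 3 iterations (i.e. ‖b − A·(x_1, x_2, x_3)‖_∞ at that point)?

Iteration 1:
  x_1 = (-4 - (2)·3.000 - (-4)·1.000) / (-10) = 0.600
  x_2 = (-1 - (3)·3.000 - (2)·1.000) / (9) = -1.333
  x_3 = (-12 - (-3)·3.000 - (-3)·3.000) / (9) = 0.667
Iteration 2:
  x_1 = (-4 - (2)·-1.333 - (-4)·0.667) / (-10) = -0.133
  x_2 = (-1 - (3)·0.600 - (2)·0.667) / (9) = -0.459
  x_3 = (-12 - (-3)·0.600 - (-3)·-1.333) / (9) = -1.578
Iteration 3:
  x_1 = (-4 - (2)·-0.459 - (-4)·-1.578) / (-10) = 0.939
  x_2 = (-1 - (3)·-0.133 - (2)·-1.578) / (9) = 0.284
  x_3 = (-12 - (-3)·-0.133 - (-3)·-0.459) / (9) = -1.531
Residual b − A·x = (-1.302, -3.311, 5.448); ∞-norm = 5.448

5.448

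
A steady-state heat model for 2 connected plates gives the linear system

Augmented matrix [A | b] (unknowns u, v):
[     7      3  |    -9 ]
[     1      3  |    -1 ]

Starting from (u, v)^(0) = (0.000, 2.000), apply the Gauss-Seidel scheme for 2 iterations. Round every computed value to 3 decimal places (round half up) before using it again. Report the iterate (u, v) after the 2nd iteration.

Iteration 1:
  u = (-9 - (3)·2.000) / (7) = -2.143
  v = (-1 - (1)·-2.143) / (3) = 0.381
Iteration 2:
  u = (-9 - (3)·0.381) / (7) = -1.449
  v = (-1 - (1)·-1.449) / (3) = 0.150

(-1.449, 0.150)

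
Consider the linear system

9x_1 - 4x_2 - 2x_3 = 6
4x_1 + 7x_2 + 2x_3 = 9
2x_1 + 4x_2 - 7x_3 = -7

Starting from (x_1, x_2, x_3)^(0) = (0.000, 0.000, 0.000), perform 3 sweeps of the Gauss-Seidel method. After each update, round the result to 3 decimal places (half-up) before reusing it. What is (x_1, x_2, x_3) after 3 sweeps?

Iteration 1:
  x_1 = (6 - (-4)·0.000 - (-2)·0.000) / (9) = 0.667
  x_2 = (9 - (4)·0.667 - (2)·0.000) / (7) = 0.905
  x_3 = (-7 - (2)·0.667 - (4)·0.905) / (-7) = 1.708
Iteration 2:
  x_1 = (6 - (-4)·0.905 - (-2)·1.708) / (9) = 1.448
  x_2 = (9 - (4)·1.448 - (2)·1.708) / (7) = -0.030
  x_3 = (-7 - (2)·1.448 - (4)·-0.030) / (-7) = 1.397
Iteration 3:
  x_1 = (6 - (-4)·-0.030 - (-2)·1.397) / (9) = 0.964
  x_2 = (9 - (4)·0.964 - (2)·1.397) / (7) = 0.336
  x_3 = (-7 - (2)·0.964 - (4)·0.336) / (-7) = 1.467

(0.964, 0.336, 1.467)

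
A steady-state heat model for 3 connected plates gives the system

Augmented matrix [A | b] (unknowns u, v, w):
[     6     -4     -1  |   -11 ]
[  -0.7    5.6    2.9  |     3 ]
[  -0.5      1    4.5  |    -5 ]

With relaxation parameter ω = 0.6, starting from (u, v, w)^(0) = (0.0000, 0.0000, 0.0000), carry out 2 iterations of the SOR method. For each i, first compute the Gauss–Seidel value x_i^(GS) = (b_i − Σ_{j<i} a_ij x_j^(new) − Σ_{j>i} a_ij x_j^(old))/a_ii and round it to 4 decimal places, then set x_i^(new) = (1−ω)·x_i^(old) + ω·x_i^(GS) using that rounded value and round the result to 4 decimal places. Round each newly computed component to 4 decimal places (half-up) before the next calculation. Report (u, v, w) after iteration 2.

(-1.5216, 0.5427, -1.1492)

Iteration 1:
  u: GS value = (-11 - (-4)·0.0000 - (-1)·0.0000) / (6) = -1.8333;  u ← (1−ω)·0.0000 + ω·-1.8333 = -1.1000
  v: GS value = (3 - (-0.7)·-1.1000 - (2.9)·0.0000) / (5.6) = 0.3982;  v ← (1−ω)·0.0000 + ω·0.3982 = 0.2389
  w: GS value = (-5 - (-0.5)·-1.1000 - (1)·0.2389) / (4.5) = -1.2864;  w ← (1−ω)·0.0000 + ω·-1.2864 = -0.7718
Iteration 2:
  u: GS value = (-11 - (-4)·0.2389 - (-1)·-0.7718) / (6) = -1.8027;  u ← (1−ω)·-1.1000 + ω·-1.8027 = -1.5216
  v: GS value = (3 - (-0.7)·-1.5216 - (2.9)·-0.7718) / (5.6) = 0.7452;  v ← (1−ω)·0.2389 + ω·0.7452 = 0.5427
  w: GS value = (-5 - (-0.5)·-1.5216 - (1)·0.5427) / (4.5) = -1.4008;  w ← (1−ω)·-0.7718 + ω·-1.4008 = -1.1492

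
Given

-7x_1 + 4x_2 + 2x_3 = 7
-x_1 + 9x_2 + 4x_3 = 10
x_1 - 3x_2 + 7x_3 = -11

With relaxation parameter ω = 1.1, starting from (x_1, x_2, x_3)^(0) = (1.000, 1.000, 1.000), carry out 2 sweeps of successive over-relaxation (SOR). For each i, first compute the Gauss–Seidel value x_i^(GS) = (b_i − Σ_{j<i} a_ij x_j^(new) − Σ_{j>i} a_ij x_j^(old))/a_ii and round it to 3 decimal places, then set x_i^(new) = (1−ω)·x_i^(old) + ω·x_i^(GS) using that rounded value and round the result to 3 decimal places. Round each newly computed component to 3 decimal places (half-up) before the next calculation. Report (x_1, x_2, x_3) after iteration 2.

Iteration 1:
  x_1: GS value = (7 - (4)·1.000 - (2)·1.000) / (-7) = -0.143;  x_1 ← (1−ω)·1.000 + ω·-0.143 = -0.257
  x_2: GS value = (10 - (-1)·-0.257 - (4)·1.000) / (9) = 0.638;  x_2 ← (1−ω)·1.000 + ω·0.638 = 0.602
  x_3: GS value = (-11 - (1)·-0.257 - (-3)·0.602) / (7) = -1.277;  x_3 ← (1−ω)·1.000 + ω·-1.277 = -1.505
Iteration 2:
  x_1: GS value = (7 - (4)·0.602 - (2)·-1.505) / (-7) = -1.086;  x_1 ← (1−ω)·-0.257 + ω·-1.086 = -1.169
  x_2: GS value = (10 - (-1)·-1.169 - (4)·-1.505) / (9) = 1.650;  x_2 ← (1−ω)·0.602 + ω·1.650 = 1.755
  x_3: GS value = (-11 - (1)·-1.169 - (-3)·1.755) / (7) = -0.652;  x_3 ← (1−ω)·-1.505 + ω·-0.652 = -0.567

(-1.169, 1.755, -0.567)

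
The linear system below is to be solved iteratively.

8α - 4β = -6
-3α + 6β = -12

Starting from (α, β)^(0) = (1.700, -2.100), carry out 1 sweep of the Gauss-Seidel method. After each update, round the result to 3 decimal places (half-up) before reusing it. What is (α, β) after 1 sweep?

(-1.800, -2.900)

Iteration 1:
  α = (-6 - (-4)·-2.100) / (8) = -1.800
  β = (-12 - (-3)·-1.800) / (6) = -2.900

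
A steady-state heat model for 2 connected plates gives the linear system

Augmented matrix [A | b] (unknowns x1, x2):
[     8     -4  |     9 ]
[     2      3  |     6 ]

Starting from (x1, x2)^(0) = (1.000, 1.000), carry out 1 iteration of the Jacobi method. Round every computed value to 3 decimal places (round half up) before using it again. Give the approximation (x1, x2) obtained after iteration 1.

(1.625, 1.333)

Iteration 1:
  x1 = (9 - (-4)·1.000) / (8) = 1.625
  x2 = (6 - (2)·1.000) / (3) = 1.333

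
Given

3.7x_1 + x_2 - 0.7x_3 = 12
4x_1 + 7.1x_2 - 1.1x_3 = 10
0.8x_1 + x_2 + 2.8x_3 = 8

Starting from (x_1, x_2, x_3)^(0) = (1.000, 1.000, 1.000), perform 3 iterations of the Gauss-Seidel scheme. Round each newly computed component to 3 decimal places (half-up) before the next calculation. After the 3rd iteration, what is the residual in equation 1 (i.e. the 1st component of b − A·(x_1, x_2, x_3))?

Iteration 1:
  x_1 = (12 - (1)·1.000 - (-0.7)·1.000) / (3.7) = 3.162
  x_2 = (10 - (4)·3.162 - (-1.1)·1.000) / (7.1) = -0.218
  x_3 = (8 - (0.8)·3.162 - (1)·-0.218) / (2.8) = 2.032
Iteration 2:
  x_1 = (12 - (1)·-0.218 - (-0.7)·2.032) / (3.7) = 3.687
  x_2 = (10 - (4)·3.687 - (-1.1)·2.032) / (7.1) = -0.354
  x_3 = (8 - (0.8)·3.687 - (1)·-0.354) / (2.8) = 1.930
Iteration 3:
  x_1 = (12 - (1)·-0.354 - (-0.7)·1.930) / (3.7) = 3.704
  x_2 = (10 - (4)·3.704 - (-1.1)·1.930) / (7.1) = -0.379
  x_3 = (8 - (0.8)·3.704 - (1)·-0.379) / (2.8) = 1.934
Residual b − A·x = (0.028, 0.002, 0.001)

0.028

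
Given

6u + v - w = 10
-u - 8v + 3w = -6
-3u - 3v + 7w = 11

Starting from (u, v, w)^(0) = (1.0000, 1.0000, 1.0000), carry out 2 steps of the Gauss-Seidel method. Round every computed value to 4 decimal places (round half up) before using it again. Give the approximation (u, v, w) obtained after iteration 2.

Iteration 1:
  u = (10 - (1)·1.0000 - (-1)·1.0000) / (6) = 1.6667
  v = (-6 - (-1)·1.6667 - (3)·1.0000) / (-8) = 0.9167
  w = (11 - (-3)·1.6667 - (-3)·0.9167) / (7) = 2.6786
Iteration 2:
  u = (10 - (1)·0.9167 - (-1)·2.6786) / (6) = 1.9603
  v = (-6 - (-1)·1.9603 - (3)·2.6786) / (-8) = 1.5094
  w = (11 - (-3)·1.9603 - (-3)·1.5094) / (7) = 3.0584

(1.9603, 1.5094, 3.0584)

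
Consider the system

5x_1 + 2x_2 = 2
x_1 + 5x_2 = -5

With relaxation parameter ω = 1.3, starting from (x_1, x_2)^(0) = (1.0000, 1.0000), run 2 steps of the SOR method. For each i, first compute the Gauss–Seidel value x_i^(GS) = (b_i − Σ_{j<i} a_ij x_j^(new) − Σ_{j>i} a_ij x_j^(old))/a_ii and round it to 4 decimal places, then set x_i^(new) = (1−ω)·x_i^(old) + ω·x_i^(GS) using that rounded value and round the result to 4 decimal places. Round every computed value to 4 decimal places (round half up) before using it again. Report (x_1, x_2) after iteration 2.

(1.4014, -1.2078)

Iteration 1:
  x_1: GS value = (2 - (2)·1.0000) / (5) = 0.0000;  x_1 ← (1−ω)·1.0000 + ω·0.0000 = -0.3000
  x_2: GS value = (-5 - (1)·-0.3000) / (5) = -0.9400;  x_2 ← (1−ω)·1.0000 + ω·-0.9400 = -1.5220
Iteration 2:
  x_1: GS value = (2 - (2)·-1.5220) / (5) = 1.0088;  x_1 ← (1−ω)·-0.3000 + ω·1.0088 = 1.4014
  x_2: GS value = (-5 - (1)·1.4014) / (5) = -1.2803;  x_2 ← (1−ω)·-1.5220 + ω·-1.2803 = -1.2078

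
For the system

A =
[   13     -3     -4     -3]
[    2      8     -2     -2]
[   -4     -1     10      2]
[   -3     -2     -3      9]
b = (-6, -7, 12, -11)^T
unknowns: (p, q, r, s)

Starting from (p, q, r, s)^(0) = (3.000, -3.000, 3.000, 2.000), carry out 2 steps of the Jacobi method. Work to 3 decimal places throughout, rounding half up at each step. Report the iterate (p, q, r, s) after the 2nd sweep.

(0.001, -0.480, 1.233, -0.662)

Iteration 1:
  p = (-6 - (-3)·-3.000 - (-4)·3.000 - (-3)·2.000) / (13) = 0.231
  q = (-7 - (2)·3.000 - (-2)·3.000 - (-2)·2.000) / (8) = -0.375
  r = (12 - (-4)·3.000 - (-1)·-3.000 - (2)·2.000) / (10) = 1.700
  s = (-11 - (-3)·3.000 - (-2)·-3.000 - (-3)·3.000) / (9) = 0.111
Iteration 2:
  p = (-6 - (-3)·-0.375 - (-4)·1.700 - (-3)·0.111) / (13) = 0.001
  q = (-7 - (2)·0.231 - (-2)·1.700 - (-2)·0.111) / (8) = -0.480
  r = (12 - (-4)·0.231 - (-1)·-0.375 - (2)·0.111) / (10) = 1.233
  s = (-11 - (-3)·0.231 - (-2)·-0.375 - (-3)·1.700) / (9) = -0.662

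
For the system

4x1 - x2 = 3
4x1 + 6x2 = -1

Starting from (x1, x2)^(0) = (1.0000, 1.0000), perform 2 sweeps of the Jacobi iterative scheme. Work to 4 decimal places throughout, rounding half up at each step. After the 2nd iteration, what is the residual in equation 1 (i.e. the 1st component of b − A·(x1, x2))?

-0.0001

Iteration 1:
  x1 = (3 - (-1)·1.0000) / (4) = 1.0000
  x2 = (-1 - (4)·1.0000) / (6) = -0.8333
Iteration 2:
  x1 = (3 - (-1)·-0.8333) / (4) = 0.5417
  x2 = (-1 - (4)·1.0000) / (6) = -0.8333
Residual b − A·x = (-0.0001, 1.8330)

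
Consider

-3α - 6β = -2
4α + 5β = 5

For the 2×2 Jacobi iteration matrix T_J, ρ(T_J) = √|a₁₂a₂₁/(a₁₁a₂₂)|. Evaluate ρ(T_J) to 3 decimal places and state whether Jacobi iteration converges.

a₁₂a₂₁/(a₁₁a₂₂) = (-6)·(4) / ((-3)·(5)) = 1.600000
ρ = √|1.600000| = √1.600000 = 1.265
ρ > 1, so Jacobi diverges

1.265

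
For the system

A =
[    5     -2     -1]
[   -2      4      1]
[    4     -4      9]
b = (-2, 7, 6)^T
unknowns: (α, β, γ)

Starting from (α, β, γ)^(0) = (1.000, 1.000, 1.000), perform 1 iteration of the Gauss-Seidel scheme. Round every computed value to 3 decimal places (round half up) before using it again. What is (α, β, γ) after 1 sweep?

Iteration 1:
  α = (-2 - (-2)·1.000 - (-1)·1.000) / (5) = 0.200
  β = (7 - (-2)·0.200 - (1)·1.000) / (4) = 1.600
  γ = (6 - (4)·0.200 - (-4)·1.600) / (9) = 1.289

(0.200, 1.600, 1.289)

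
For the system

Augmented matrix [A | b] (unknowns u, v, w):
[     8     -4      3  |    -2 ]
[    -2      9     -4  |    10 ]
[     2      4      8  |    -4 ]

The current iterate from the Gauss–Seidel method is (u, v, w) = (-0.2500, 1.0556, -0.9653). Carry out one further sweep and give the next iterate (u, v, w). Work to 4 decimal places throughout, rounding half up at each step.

(0.6398, 0.8243, -1.0721)

One sweep:
  u = (-2 - (-4)·1.0556 - (3)·-0.9653) / (8) = 0.6398
  v = (10 - (-2)·0.6398 - (-4)·-0.9653) / (9) = 0.8243
  w = (-4 - (2)·0.6398 - (4)·0.8243) / (8) = -1.0721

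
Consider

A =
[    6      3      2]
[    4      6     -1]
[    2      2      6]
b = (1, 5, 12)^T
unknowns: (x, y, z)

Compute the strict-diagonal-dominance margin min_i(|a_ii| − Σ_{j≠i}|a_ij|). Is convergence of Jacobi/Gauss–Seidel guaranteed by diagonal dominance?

row 1: |6| − (3+2) = 1
row 2: |6| − (4+1) = 1
row 3: |6| − (2+2) = 2
minimum over rows = 1 → strictly diagonally dominant (convergence guaranteed)

1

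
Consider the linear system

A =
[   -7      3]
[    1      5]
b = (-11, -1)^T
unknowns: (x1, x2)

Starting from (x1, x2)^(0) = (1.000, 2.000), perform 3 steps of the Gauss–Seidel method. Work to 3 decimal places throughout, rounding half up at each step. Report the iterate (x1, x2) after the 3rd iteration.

Iteration 1:
  x1 = (-11 - (3)·2.000) / (-7) = 2.429
  x2 = (-1 - (1)·2.429) / (5) = -0.686
Iteration 2:
  x1 = (-11 - (3)·-0.686) / (-7) = 1.277
  x2 = (-1 - (1)·1.277) / (5) = -0.455
Iteration 3:
  x1 = (-11 - (3)·-0.455) / (-7) = 1.376
  x2 = (-1 - (1)·1.376) / (5) = -0.475

(1.376, -0.475)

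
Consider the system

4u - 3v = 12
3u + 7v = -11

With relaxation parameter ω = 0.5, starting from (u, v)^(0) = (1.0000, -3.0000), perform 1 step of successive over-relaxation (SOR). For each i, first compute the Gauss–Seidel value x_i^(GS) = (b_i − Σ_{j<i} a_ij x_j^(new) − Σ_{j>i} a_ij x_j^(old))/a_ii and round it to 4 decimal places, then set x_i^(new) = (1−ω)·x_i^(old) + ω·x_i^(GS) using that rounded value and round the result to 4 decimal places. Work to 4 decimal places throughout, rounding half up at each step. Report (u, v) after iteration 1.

(0.8750, -2.4732)

Iteration 1:
  u: GS value = (12 - (-3)·-3.0000) / (4) = 0.7500;  u ← (1−ω)·1.0000 + ω·0.7500 = 0.8750
  v: GS value = (-11 - (3)·0.8750) / (7) = -1.9464;  v ← (1−ω)·-3.0000 + ω·-1.9464 = -2.4732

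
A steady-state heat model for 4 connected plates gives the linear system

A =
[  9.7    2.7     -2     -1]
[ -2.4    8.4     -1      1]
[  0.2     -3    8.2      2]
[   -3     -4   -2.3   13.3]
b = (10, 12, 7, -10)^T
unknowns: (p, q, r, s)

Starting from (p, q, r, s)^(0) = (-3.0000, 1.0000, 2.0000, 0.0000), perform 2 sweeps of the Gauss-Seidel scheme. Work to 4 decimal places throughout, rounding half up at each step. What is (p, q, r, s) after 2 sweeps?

Iteration 1:
  p = (10 - (2.7)·1.0000 - (-2)·2.0000 - (-1)·0.0000) / (9.7) = 1.1649
  q = (12 - (-2.4)·1.1649 - (-1)·2.0000 - (1)·0.0000) / (8.4) = 1.9995
  r = (7 - (0.2)·1.1649 - (-3)·1.9995 - (2)·0.0000) / (8.2) = 1.5568
  s = (-10 - (-3)·1.1649 - (-4)·1.9995 - (-2.3)·1.5568) / (13.3) = 0.3815
Iteration 2:
  p = (10 - (2.7)·1.9995 - (-2)·1.5568 - (-1)·0.3815) / (9.7) = 0.8347
  q = (12 - (-2.4)·0.8347 - (-1)·1.5568 - (1)·0.3815) / (8.4) = 1.8070
  r = (7 - (0.2)·0.8347 - (-3)·1.8070 - (2)·0.3815) / (8.2) = 1.4013
  s = (-10 - (-3)·0.8347 - (-4)·1.8070 - (-2.3)·1.4013) / (13.3) = 0.2222

(0.8347, 1.8070, 1.4013, 0.2222)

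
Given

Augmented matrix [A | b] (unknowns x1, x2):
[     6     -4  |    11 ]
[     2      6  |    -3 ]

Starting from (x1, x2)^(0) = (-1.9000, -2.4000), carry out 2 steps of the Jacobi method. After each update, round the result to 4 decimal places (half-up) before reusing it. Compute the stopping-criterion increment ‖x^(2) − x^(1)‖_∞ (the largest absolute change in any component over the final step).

Iteration 1:
  x1 = (11 - (-4)·-2.4000) / (6) = 0.2333
  x2 = (-3 - (2)·-1.9000) / (6) = 0.1333
Iteration 2:
  x1 = (11 - (-4)·0.1333) / (6) = 1.9222
  x2 = (-3 - (2)·0.2333) / (6) = -0.5778
Change: (1.6889, -0.7111) → max |·| = 1.6889

1.6889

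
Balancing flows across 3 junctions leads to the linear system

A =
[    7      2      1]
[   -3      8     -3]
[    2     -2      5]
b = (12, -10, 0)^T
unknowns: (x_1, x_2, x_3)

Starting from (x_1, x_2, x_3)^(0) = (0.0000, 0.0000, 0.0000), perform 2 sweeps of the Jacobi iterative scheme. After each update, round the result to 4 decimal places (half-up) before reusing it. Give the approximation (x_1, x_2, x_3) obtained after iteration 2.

(2.0714, -0.6071, -1.1857)

Iteration 1:
  x_1 = (12 - (2)·0.0000 - (1)·0.0000) / (7) = 1.7143
  x_2 = (-10 - (-3)·0.0000 - (-3)·0.0000) / (8) = -1.2500
  x_3 = (0 - (2)·0.0000 - (-2)·0.0000) / (5) = 0.0000
Iteration 2:
  x_1 = (12 - (2)·-1.2500 - (1)·0.0000) / (7) = 2.0714
  x_2 = (-10 - (-3)·1.7143 - (-3)·0.0000) / (8) = -0.6071
  x_3 = (0 - (2)·1.7143 - (-2)·-1.2500) / (5) = -1.1857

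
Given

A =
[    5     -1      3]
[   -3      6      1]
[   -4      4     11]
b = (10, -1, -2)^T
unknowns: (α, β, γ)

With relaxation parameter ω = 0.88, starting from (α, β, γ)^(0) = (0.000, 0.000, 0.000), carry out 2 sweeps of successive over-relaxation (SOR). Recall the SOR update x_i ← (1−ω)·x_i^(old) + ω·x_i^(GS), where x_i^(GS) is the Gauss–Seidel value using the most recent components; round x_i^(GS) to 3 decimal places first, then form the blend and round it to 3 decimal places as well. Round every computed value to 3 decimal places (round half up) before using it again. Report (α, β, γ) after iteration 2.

(1.975, 0.768, 0.250)

Iteration 1:
  α: GS value = (10 - (-1)·0.000 - (3)·0.000) / (5) = 2.000;  α ← (1−ω)·0.000 + ω·2.000 = 1.760
  β: GS value = (-1 - (-3)·1.760 - (1)·0.000) / (6) = 0.713;  β ← (1−ω)·0.000 + ω·0.713 = 0.627
  γ: GS value = (-2 - (-4)·1.760 - (4)·0.627) / (11) = 0.230;  γ ← (1−ω)·0.000 + ω·0.230 = 0.202
Iteration 2:
  α: GS value = (10 - (-1)·0.627 - (3)·0.202) / (5) = 2.004;  α ← (1−ω)·1.760 + ω·2.004 = 1.975
  β: GS value = (-1 - (-3)·1.975 - (1)·0.202) / (6) = 0.787;  β ← (1−ω)·0.627 + ω·0.787 = 0.768
  γ: GS value = (-2 - (-4)·1.975 - (4)·0.768) / (11) = 0.257;  γ ← (1−ω)·0.202 + ω·0.257 = 0.250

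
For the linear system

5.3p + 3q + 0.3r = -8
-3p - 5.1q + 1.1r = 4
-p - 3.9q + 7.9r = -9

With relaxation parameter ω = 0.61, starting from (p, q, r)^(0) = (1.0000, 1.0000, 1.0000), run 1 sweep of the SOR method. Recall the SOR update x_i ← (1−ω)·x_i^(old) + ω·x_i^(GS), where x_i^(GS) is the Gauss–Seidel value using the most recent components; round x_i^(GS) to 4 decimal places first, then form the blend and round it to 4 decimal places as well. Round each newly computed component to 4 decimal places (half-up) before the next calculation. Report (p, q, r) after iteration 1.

Iteration 1:
  p: GS value = (-8 - (3)·1.0000 - (0.3)·1.0000) / (5.3) = -2.1321;  p ← (1−ω)·1.0000 + ω·-2.1321 = -0.9106
  q: GS value = (4 - (-3)·-0.9106 - (1.1)·1.0000) / (-5.1) = -0.0330;  q ← (1−ω)·1.0000 + ω·-0.0330 = 0.3699
  r: GS value = (-9 - (-1)·-0.9106 - (-3.9)·0.3699) / (7.9) = -1.0719;  r ← (1−ω)·1.0000 + ω·-1.0719 = -0.2639

(-0.9106, 0.3699, -0.2639)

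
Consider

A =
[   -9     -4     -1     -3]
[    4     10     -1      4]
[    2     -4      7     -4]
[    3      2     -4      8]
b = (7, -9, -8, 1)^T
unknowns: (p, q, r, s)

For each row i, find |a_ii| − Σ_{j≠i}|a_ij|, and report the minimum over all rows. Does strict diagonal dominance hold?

-3

row 1: |-9| − (4+1+3) = 1
row 2: |10| − (4+1+4) = 1
row 3: |7| − (2+4+4) = -3
row 4: |8| − (3+2+4) = -1
minimum over rows = -3 → not strictly diagonally dominant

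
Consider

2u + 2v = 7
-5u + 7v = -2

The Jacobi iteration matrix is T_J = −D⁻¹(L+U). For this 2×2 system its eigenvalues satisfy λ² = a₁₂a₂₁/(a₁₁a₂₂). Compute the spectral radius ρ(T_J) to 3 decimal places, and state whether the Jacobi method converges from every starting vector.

a₁₂a₂₁/(a₁₁a₂₂) = (2)·(-5) / ((2)·(7)) = -0.714286
ρ = √|-0.714286| = √0.714286 = 0.845
ρ < 1, so Jacobi converges

0.845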